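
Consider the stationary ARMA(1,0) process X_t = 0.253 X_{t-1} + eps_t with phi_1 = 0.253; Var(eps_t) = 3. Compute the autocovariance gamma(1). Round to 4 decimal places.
\gamma(1) = 0.8109

Multiply the model equation by X_{t-k} and take expectations. With theta_0 = psi_0 = 1 and psi_j the MA(infinity) weights, this gives
  gamma(k) - sum_i phi_i gamma(k-i) = c_k,
  c_k = sigma^2 * sum_{j=k..q} theta_j psi_{j-k}   (c_k = 0 for k > q),
using gamma(-m) = gamma(m).
Pure AR (q = 0): c_0 = sigma^2 = 3, c_k = 0 for k >= 1.
Equations for k = 0 and k = 1 (AR order 1):
  gamma(0) = phi_1 gamma(1) + c_0
  gamma(1) = phi_1 gamma(0) + c_1
Substituting the second into the first: gamma(0) (1 - phi_1^2) = c_0 + phi_1 c_1, so
  gamma(0) = c_0 / (1 - phi_1^2) = 3 / (1 - (0.253)^2) = 3 / 0.935991 = 3.205159.
  gamma(1) = phi_1 gamma(0) = (0.253)(3.205159) = 0.810905.
Therefore gamma(1) = 0.8109 (to 4 decimal places).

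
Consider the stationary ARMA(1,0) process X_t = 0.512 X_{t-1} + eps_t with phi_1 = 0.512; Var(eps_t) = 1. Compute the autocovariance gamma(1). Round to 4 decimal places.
\gamma(1) = 0.6939

Multiply the model equation by X_{t-k} and take expectations. With theta_0 = psi_0 = 1 and psi_j the MA(infinity) weights, this gives
  gamma(k) - sum_i phi_i gamma(k-i) = c_k,
  c_k = sigma^2 * sum_{j=k..q} theta_j psi_{j-k}   (c_k = 0 for k > q),
using gamma(-m) = gamma(m).
Pure AR (q = 0): c_0 = sigma^2 = 1, c_k = 0 for k >= 1.
Equations for k = 0 and k = 1 (AR order 1):
  gamma(0) = phi_1 gamma(1) + c_0
  gamma(1) = phi_1 gamma(0) + c_1
Substituting the second into the first: gamma(0) (1 - phi_1^2) = c_0 + phi_1 c_1, so
  gamma(0) = c_0 / (1 - phi_1^2) = 1 / (1 - (0.512)^2) = 1 / 0.737856 = 1.355278.
  gamma(1) = phi_1 gamma(0) = (0.512)(1.355278) = 0.693902.
Therefore gamma(1) = 0.6939 (to 4 decimal places).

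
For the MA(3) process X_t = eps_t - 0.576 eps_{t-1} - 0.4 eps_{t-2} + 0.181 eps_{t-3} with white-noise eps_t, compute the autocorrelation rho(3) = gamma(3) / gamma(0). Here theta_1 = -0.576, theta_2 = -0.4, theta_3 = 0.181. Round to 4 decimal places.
\rho(3) = 0.1187

For an MA(q) process with theta_0 = 1, the autocovariance is
  gamma(k) = sigma^2 * sum_{i=0..q-k} theta_i * theta_{i+k},
and rho(k) = gamma(k) / gamma(0). Sigma^2 cancels.
  numerator   = (1)*(0.181) = 0.181.
  denominator = (1)^2 + (-0.576)^2 + (-0.4)^2 + (0.181)^2 = 1.524537.
  rho(3) = 0.181 / 1.524537 = 0.1187.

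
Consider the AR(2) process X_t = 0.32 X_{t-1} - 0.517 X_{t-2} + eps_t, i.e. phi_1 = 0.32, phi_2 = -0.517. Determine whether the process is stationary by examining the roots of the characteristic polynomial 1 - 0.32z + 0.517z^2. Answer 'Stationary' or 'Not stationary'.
\text{Stationary}

The AR(p) characteristic polynomial is P(z) = 1 - 0.32z + 0.517z^2.
Stationarity requires all roots to lie outside the unit circle, i.e. |z| > 1 for every root.
Set 1 + (-0.32) z + (0.517) z^2 = 0, i.e. a z^2 + b z + c = 0 with a = 0.517, b = -0.32, c = 1.
Discriminant D = b^2 - 4ac = (-0.32)^2 - 4*(0.517)*1 = 0.1024 - (2.068) = -1.9656.
D < 0, so the roots are the complex-conjugate pair z = (-b +/- i sqrt(-D)) / (2a) = 0.3095 +/- 1.3559i.
For a conjugate pair |z|^2 = z * conj(z) = (product of roots) = c/a = 1/(0.517) = 1.934236, so |z| = sqrt(1.934236) = 1.3908 for both roots.
Moduli of all roots: 1.3908, 1.3908.
All moduli strictly greater than 1? Yes.
Verdict: Stationary.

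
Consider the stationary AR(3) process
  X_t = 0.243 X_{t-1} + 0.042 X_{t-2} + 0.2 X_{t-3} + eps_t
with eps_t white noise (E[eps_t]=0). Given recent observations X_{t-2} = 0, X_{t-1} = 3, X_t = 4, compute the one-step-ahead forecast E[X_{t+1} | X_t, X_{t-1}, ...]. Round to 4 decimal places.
E[X_{t+1} \mid \mathcal F_t] = 1.0980

For an AR(p) model X_t = c + sum_i phi_i X_{t-i} + eps_t, the
one-step-ahead conditional mean is
  E[X_{t+1} | X_t, ...] = c + sum_i phi_i X_{t+1-i}.
Substitute known values:
  E[X_{t+1} | ...] = (0.243) * (4) + (0.042) * (3) + (0.2) * (0)
                   = 1.0980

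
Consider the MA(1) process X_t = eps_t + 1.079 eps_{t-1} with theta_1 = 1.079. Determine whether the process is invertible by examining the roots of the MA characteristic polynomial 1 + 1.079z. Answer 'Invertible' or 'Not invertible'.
\text{Not invertible}

The MA(q) characteristic polynomial is P(z) = 1 + 1.079z.
Invertibility requires all roots to lie outside the unit circle, i.e. |z| > 1 for every root.
This is linear in z: 1 + (1.079) z = 0  =>  z = -1/(1.079) = -0.926784,  |z| = 0.926784.
Moduli of all roots: 0.9268.
All moduli strictly greater than 1? No.
Verdict: Not invertible.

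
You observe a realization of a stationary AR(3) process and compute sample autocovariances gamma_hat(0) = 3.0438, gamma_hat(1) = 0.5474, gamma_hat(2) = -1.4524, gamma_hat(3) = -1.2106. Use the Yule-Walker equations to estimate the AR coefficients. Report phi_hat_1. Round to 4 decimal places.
\hat\phi_{1} = 0.1450

The Yule-Walker equations for an AR(p) process read, in matrix form,
  Gamma_p phi = r_p,   with   (Gamma_p)_{ij} = gamma(|i - j|),
                       (r_p)_i = gamma(i),   i,j = 1..p.
Substitute the sample gammas (Toeplitz matrix and right-hand side of size 3):
  Gamma_p = [[3.0438, 0.5474, -1.4524], [0.5474, 3.0438, 0.5474], [-1.4524, 0.5474, 3.0438]]
  r_p     = [0.5474, -1.4524, -1.2106]
Written out (R1..R3):
  (R1) 3.0438 phi_1 + 0.5474 phi_2 - 1.4524 phi_3 = 0.5474
  (R2) 0.5474 phi_1 + 3.0438 phi_2 + 0.5474 phi_3 = -1.4524
  (R3) -1.4524 phi_1 + 0.5474 phi_2 + 3.0438 phi_3 = -1.2106
Gaussian elimination:
  R2 <- R2 - (0.5474/3.0438) R1 = R2 - (0.179841) R1:  2.945355 phi_2 + 0.808601 phi_3 = -1.550845
  R3 <- R3 - (-1.4524/3.0438) R1 = R3 - (-0.477167) R1:  0.808601 phi_2 + 2.350763 phi_3 = -0.949399
  R3 <- R3 - (0.808601/2.945355) R2 = R3 - (0.274534) R2:  2.128774 phi_3 = -0.523639
Back-substitution:
  phi_hat_3 = -0.523639 / 2.128774 = -0.245981
  phi_hat_2 = (-1.550845 - (0.808601)(-0.245981)) / 2.945355 = -0.459009
  phi_hat_1 = (0.5474 - (0.5474)(-0.459009) - (-1.4524)(-0.245981)) / 3.0438 = 0.145015
So phi_hat = [0.1450, -0.4590, -0.2460].
Therefore phi_hat_1 = 0.1450.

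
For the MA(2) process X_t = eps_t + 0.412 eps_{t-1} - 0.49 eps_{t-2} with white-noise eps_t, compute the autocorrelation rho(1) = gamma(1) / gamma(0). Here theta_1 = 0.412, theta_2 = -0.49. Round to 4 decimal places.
\rho(1) = 0.1490

For an MA(q) process with theta_0 = 1, the autocovariance is
  gamma(k) = sigma^2 * sum_{i=0..q-k} theta_i * theta_{i+k},
and rho(k) = gamma(k) / gamma(0). Sigma^2 cancels.
  numerator   = (1)*(0.412) + (0.412)*(-0.49) = 0.21012.
  denominator = (1)^2 + (0.412)^2 + (-0.49)^2 = 1.409844.
  rho(1) = 0.21012 / 1.409844 = 0.1490.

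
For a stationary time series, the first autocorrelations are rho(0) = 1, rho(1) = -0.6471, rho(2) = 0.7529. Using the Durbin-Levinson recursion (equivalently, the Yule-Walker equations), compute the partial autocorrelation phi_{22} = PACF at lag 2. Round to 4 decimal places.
\phi_{22} = 0.5749

The PACF at lag k is phi_{kk}, the last component of the solution
to the Yule-Walker system G_k phi = r_k where
  (G_k)_{ij} = rho(|i - j|), (r_k)_i = rho(i), i,j = 1..k.
Equivalently, Durbin-Levinson gives phi_{kk} iteratively:
  phi_{11} = rho(1)
  phi_{kk} = [rho(k) - sum_{j=1..k-1} phi_{k-1,j} rho(k-j)]
            / [1 - sum_{j=1..k-1} phi_{k-1,j} rho(j)],
  phi_{k,j} = phi_{k-1,j} - phi_{kk} phi_{k-1,k-j},  j = 1..k-1.
Step k = 1:
  phi_11 = rho(1) = -0.6471.
Step k = 2:
  phi_22 = [rho(2) - phi_11 rho(1)] / [1 - phi_11 rho(1)] = [0.7529 - (-0.6471)(-0.6471)] / [1 - (-0.6471)(-0.6471)]
         = 0.33416159 / 0.58126159 = 0.5749.
Therefore phi_{22} = 0.5749.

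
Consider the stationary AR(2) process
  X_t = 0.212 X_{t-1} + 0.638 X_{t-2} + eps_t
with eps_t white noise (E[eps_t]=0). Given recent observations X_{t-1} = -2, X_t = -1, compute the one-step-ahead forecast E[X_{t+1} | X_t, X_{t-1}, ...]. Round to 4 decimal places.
E[X_{t+1} \mid \mathcal F_t] = -1.4880

For an AR(p) model X_t = c + sum_i phi_i X_{t-i} + eps_t, the
one-step-ahead conditional mean is
  E[X_{t+1} | X_t, ...] = c + sum_i phi_i X_{t+1-i}.
Substitute known values:
  E[X_{t+1} | ...] = (0.212) * (-1) + (0.638) * (-2)
                   = -1.4880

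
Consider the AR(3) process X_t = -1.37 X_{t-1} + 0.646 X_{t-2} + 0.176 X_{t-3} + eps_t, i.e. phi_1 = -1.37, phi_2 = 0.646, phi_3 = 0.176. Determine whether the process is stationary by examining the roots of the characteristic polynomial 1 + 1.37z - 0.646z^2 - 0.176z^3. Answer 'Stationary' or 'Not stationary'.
\text{Not stationary}

The AR(p) characteristic polynomial is P(z) = 1 + 1.37z - 0.646z^2 - 0.176z^3.
Stationarity requires all roots to lie outside the unit circle, i.e. |z| > 1 for every root.
Degree 3: look for a simple real root z0 first, then factor out (1 - z/z0) and solve the remaining quadratic.
Testing z0 = -5: P(-5) = 1 + (1.37)(-5) + (-0.646)(-5)^2 + (-0.176)(-5)^3
  = 1 + (-6.85) + (-16.15) + (22) = 0.  So z_0 = -5 is a root, |z_0| = 5.
Divide out the factor (1 + 0.2 z) = (1 - z/z0) (since 1/z0 = -0.2):
  P(z) = (1 + 0.2 z)(1 + (1.17) z + (-0.88) z^2)
  [check: z-coef 1.17 - (-0.2) = 1.37; z^2-coef -0.88 - (-0.2)(1.17) = -0.646; z^3-coef -(-0.2)(-0.88) = -0.176.]
Remaining roots from the quadratic factor 1 + (1.17) z + (-0.88) z^2:
  Set 1 + (1.17) z + (-0.88) z^2 = 0, i.e. a z^2 + b z + c = 0 with a = -0.88, b = 1.17, c = 1.
  Discriminant D = b^2 - 4ac = (1.17)^2 - 4*(-0.88)*1 = 1.3689 - (-3.52) = 4.8889.
  D >= 0, so the roots are real: z = (-b +/- sqrt(D)) / (2a) = (-1.17 +/- 2.211086) / (-1.76).
    z_1 = (-1.17 + 2.211086) / (-1.76) = -0.5915,   |z_1| = 0.5915.
    z_2 = (-1.17 - 2.211086) / (-1.76) = 1.9211,   |z_2| = 1.9211.
Moduli of all roots: 5.0000, 0.5915, 1.9211.
All moduli strictly greater than 1? No.
Verdict: Not stationary.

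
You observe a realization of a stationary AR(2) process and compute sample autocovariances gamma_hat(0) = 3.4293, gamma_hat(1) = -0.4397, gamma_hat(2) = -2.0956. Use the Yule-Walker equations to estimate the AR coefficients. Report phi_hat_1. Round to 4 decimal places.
\hat\phi_{1} = -0.2100

The Yule-Walker equations for an AR(p) process read, in matrix form,
  Gamma_p phi = r_p,   with   (Gamma_p)_{ij} = gamma(|i - j|),
                       (r_p)_i = gamma(i),   i,j = 1..p.
Substitute the sample gammas (Toeplitz matrix and right-hand side of size 2):
  Gamma_p = [[3.4293, -0.4397], [-0.4397, 3.4293]]
  r_p     = [-0.4397, -2.0956]
Written out:
  3.4293 phi_1 - 0.4397 phi_2 = -0.4397
  -0.4397 phi_1 + 3.4293 phi_2 = -2.0956
Solve by Cramer's rule:
  det = gamma(0)^2 - gamma(1)^2 = (3.4293)^2 - (-0.4397)^2 = 11.76009849 - 0.19333609 = 11.5667624
  phi_hat_1 = [gamma(1) gamma(0) - gamma(1) gamma(2)] / det = [(-0.4397)(3.4293) - (-0.4397)(-2.0956)] / 11.5667624 = -2.42929853 / 11.5667624 = -0.21
  phi_hat_2 = [gamma(0) gamma(2) - gamma(1)^2] / det = [(3.4293)(-2.0956) - (-0.4397)^2] / 11.5667624 = -7.37977717 / 11.5667624 = -0.638
So phi_hat = [-0.2100, -0.6380].
Therefore phi_hat_1 = -0.2100.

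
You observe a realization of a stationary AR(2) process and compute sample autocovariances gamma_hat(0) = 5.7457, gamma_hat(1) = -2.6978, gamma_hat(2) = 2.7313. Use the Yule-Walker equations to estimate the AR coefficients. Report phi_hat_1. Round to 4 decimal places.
\hat\phi_{1} = -0.3160

The Yule-Walker equations for an AR(p) process read, in matrix form,
  Gamma_p phi = r_p,   with   (Gamma_p)_{ij} = gamma(|i - j|),
                       (r_p)_i = gamma(i),   i,j = 1..p.
Substitute the sample gammas (Toeplitz matrix and right-hand side of size 2):
  Gamma_p = [[5.7457, -2.6978], [-2.6978, 5.7457]]
  r_p     = [-2.6978, 2.7313]
Written out:
  5.7457 phi_1 - 2.6978 phi_2 = -2.6978
  -2.6978 phi_1 + 5.7457 phi_2 = 2.7313
Solve by Cramer's rule:
  det = gamma(0)^2 - gamma(1)^2 = (5.7457)^2 - (-2.6978)^2 = 33.01306849 - 7.27812484 = 25.73494365
  phi_hat_1 = [gamma(1) gamma(0) - gamma(1) gamma(2)] / det = [(-2.6978)(5.7457) - (-2.6978)(2.7313)] / 25.73494365 = -8.13224832 / 25.73494365 = -0.316
  phi_hat_2 = [gamma(0) gamma(2) - gamma(1)^2] / det = [(5.7457)(2.7313) - (-2.6978)^2] / 25.73494365 = 8.41510557 / 25.73494365 = 0.327
So phi_hat = [-0.3160, 0.3270].
Therefore phi_hat_1 = -0.3160.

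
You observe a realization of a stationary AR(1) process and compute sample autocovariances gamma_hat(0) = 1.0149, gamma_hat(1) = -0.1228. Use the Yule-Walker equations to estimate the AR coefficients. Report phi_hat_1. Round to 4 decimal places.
\hat\phi_{1} = -0.1210

The Yule-Walker equations for an AR(p) process read, in matrix form,
  Gamma_p phi = r_p,   with   (Gamma_p)_{ij} = gamma(|i - j|),
                       (r_p)_i = gamma(i),   i,j = 1..p.
Substitute the sample gammas (Toeplitz matrix and right-hand side of size 1):
  Gamma_p = [[1.0149]]
  r_p     = [-0.1228]
With p = 1 this is the single equation gamma(0) phi_1 = gamma(1):
  phi_hat_1 = gamma(1) / gamma(0) = -0.1228 / 1.0149 = -0.1210.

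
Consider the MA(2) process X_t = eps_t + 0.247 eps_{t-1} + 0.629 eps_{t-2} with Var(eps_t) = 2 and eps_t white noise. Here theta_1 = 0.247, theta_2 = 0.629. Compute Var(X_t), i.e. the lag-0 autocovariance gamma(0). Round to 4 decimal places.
\gamma(0) = 2.9133

For an MA(q) process X_t = eps_t + sum_i theta_i eps_{t-i} with
Var(eps_t) = sigma^2, the variance is
  gamma(0) = sigma^2 * (1 + sum_i theta_i^2).
  sum_i theta_i^2 = (0.247)^2 + (0.629)^2 = 0.061009 + 0.395641 = 0.45665.
  gamma(0) = 2 * (1 + 0.45665) = 2 * 1.45665 = 2.9133.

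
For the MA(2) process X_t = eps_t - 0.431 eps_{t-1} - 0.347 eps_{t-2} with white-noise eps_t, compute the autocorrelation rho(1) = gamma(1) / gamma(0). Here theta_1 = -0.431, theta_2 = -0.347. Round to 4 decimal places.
\rho(1) = -0.2155

For an MA(q) process with theta_0 = 1, the autocovariance is
  gamma(k) = sigma^2 * sum_{i=0..q-k} theta_i * theta_{i+k},
and rho(k) = gamma(k) / gamma(0). Sigma^2 cancels.
  numerator   = (1)*(-0.431) + (-0.431)*(-0.347) = -0.281443.
  denominator = (1)^2 + (-0.431)^2 + (-0.347)^2 = 1.30617.
  rho(1) = -0.281443 / 1.30617 = -0.2155.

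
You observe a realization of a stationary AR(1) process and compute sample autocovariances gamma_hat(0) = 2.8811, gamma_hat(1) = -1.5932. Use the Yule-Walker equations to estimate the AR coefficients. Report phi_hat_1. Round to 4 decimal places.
\hat\phi_{1} = -0.5530

The Yule-Walker equations for an AR(p) process read, in matrix form,
  Gamma_p phi = r_p,   with   (Gamma_p)_{ij} = gamma(|i - j|),
                       (r_p)_i = gamma(i),   i,j = 1..p.
Substitute the sample gammas (Toeplitz matrix and right-hand side of size 1):
  Gamma_p = [[2.8811]]
  r_p     = [-1.5932]
With p = 1 this is the single equation gamma(0) phi_1 = gamma(1):
  phi_hat_1 = gamma(1) / gamma(0) = -1.5932 / 2.8811 = -0.5530.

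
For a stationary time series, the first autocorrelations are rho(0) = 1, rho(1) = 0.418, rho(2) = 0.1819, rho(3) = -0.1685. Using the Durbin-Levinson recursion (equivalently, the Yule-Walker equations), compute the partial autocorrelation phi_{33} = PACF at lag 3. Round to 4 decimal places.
\phi_{33} = -0.2999

The PACF at lag k is phi_{kk}, the last component of the solution
to the Yule-Walker system G_k phi = r_k where
  (G_k)_{ij} = rho(|i - j|), (r_k)_i = rho(i), i,j = 1..k.
Equivalently, Durbin-Levinson gives phi_{kk} iteratively:
  phi_{11} = rho(1)
  phi_{kk} = [rho(k) - sum_{j=1..k-1} phi_{k-1,j} rho(k-j)]
            / [1 - sum_{j=1..k-1} phi_{k-1,j} rho(j)],
  phi_{k,j} = phi_{k-1,j} - phi_{kk} phi_{k-1,k-j},  j = 1..k-1.
Step k = 1:
  phi_11 = rho(1) = 0.418.
Step k = 2:
  phi_22 = [rho(2) - phi_11 rho(1)] / [1 - phi_11 rho(1)] = [0.1819 - (0.418)(0.418)] / [1 - (0.418)(0.418)]
         = 0.007176 / 0.825276 = 0.008695.
  Update: phi_21 = phi_11 - phi_22 phi_11 = 0.418 - (0.008695)(0.418) = 0.414365.
Step k = 3:
  phi_33 = [rho(3) - phi_21 rho(2) - phi_22 rho(1)] / [1 - phi_21 rho(1) - phi_22 rho(2)]
    numerator   = -0.1685 - (0.414365)(0.1819) - (0.008695)(0.418) = -0.24750769
    denominator = 1 - (0.414365)(0.418) - (0.008695)(0.1819) = 0.8252136
  phi_33 = -0.24750769 / 0.8252136 = -0.2999.
Therefore phi_{33} = -0.2999.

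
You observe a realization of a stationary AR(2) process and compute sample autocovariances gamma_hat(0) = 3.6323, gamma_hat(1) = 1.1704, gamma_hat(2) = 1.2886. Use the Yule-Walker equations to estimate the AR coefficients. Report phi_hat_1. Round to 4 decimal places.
\hat\phi_{1} = 0.2320

The Yule-Walker equations for an AR(p) process read, in matrix form,
  Gamma_p phi = r_p,   with   (Gamma_p)_{ij} = gamma(|i - j|),
                       (r_p)_i = gamma(i),   i,j = 1..p.
Substitute the sample gammas (Toeplitz matrix and right-hand side of size 2):
  Gamma_p = [[3.6323, 1.1704], [1.1704, 3.6323]]
  r_p     = [1.1704, 1.2886]
Written out:
  3.6323 phi_1 + 1.1704 phi_2 = 1.1704
  1.1704 phi_1 + 3.6323 phi_2 = 1.2886
Solve by Cramer's rule:
  det = gamma(0)^2 - gamma(1)^2 = (3.6323)^2 - (1.1704)^2 = 13.19360329 - 1.36983616 = 11.82376713
  phi_hat_1 = [gamma(1) gamma(0) - gamma(1) gamma(2)] / det = [(1.1704)(3.6323) - (1.1704)(1.2886)] / 11.82376713 = 2.74306648 / 11.82376713 = 0.232
  phi_hat_2 = [gamma(0) gamma(2) - gamma(1)^2] / det = [(3.6323)(1.2886) - (1.1704)^2] / 11.82376713 = 3.31074562 / 11.82376713 = 0.28
So phi_hat = [0.2320, 0.2800].
Therefore phi_hat_1 = 0.2320.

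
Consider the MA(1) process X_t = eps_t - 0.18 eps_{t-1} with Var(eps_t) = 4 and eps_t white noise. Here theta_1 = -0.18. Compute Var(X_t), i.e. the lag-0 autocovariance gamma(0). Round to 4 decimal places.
\gamma(0) = 4.1296

For an MA(q) process X_t = eps_t + sum_i theta_i eps_{t-i} with
Var(eps_t) = sigma^2, the variance is
  gamma(0) = sigma^2 * (1 + sum_i theta_i^2).
  sum_i theta_i^2 = (-0.18)^2 = 0.0324.
  gamma(0) = 4 * (1 + 0.0324) = 4 * 1.0324 = 4.1296.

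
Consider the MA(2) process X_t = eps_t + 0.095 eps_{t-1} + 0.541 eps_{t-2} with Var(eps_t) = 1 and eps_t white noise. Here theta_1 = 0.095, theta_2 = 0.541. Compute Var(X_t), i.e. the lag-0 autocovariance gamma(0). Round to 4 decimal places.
\gamma(0) = 1.3017

For an MA(q) process X_t = eps_t + sum_i theta_i eps_{t-i} with
Var(eps_t) = sigma^2, the variance is
  gamma(0) = sigma^2 * (1 + sum_i theta_i^2).
  sum_i theta_i^2 = (0.095)^2 + (0.541)^2 = 0.009025 + 0.292681 = 0.301706.
  gamma(0) = 1 * (1 + 0.301706) = 1 * 1.301706 = 1.301706, which rounds to 1.3017.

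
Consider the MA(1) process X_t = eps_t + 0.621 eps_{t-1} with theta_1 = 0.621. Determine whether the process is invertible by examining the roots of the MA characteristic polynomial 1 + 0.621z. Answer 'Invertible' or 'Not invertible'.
\text{Invertible}

The MA(q) characteristic polynomial is P(z) = 1 + 0.621z.
Invertibility requires all roots to lie outside the unit circle, i.e. |z| > 1 for every root.
This is linear in z: 1 + (0.621) z = 0  =>  z = -1/(0.621) = -1.610306,  |z| = 1.610306.
Moduli of all roots: 1.6103.
All moduli strictly greater than 1? Yes.
Verdict: Invertible.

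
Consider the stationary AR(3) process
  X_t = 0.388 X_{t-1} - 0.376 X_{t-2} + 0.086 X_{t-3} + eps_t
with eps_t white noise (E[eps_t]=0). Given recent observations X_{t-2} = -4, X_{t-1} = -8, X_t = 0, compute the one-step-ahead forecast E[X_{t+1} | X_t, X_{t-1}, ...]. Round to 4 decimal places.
E[X_{t+1} \mid \mathcal F_t] = 2.6640

For an AR(p) model X_t = c + sum_i phi_i X_{t-i} + eps_t, the
one-step-ahead conditional mean is
  E[X_{t+1} | X_t, ...] = c + sum_i phi_i X_{t+1-i}.
Substitute known values:
  E[X_{t+1} | ...] = (0.388) * (0) + (-0.376) * (-8) + (0.086) * (-4)
                   = 2.6640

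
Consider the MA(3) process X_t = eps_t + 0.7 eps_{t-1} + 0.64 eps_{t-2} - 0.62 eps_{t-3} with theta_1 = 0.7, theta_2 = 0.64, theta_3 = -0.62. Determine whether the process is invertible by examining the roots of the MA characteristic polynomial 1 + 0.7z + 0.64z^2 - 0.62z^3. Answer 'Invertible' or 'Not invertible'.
\text{Not invertible}

The MA(q) characteristic polynomial is P(z) = 1 + 0.7z + 0.64z^2 - 0.62z^3.
Invertibility requires all roots to lie outside the unit circle, i.e. |z| > 1 for every root.
Degree 3: look for a simple real root z0 first, then factor out (1 - z/z0) and solve the remaining quadratic.
Testing z0 = 2: P(2) = 1 + (0.7)(2) + (0.64)(2)^2 + (-0.62)(2)^3
  = 1 + (1.4) + (2.56) + (-4.96) = 0.  So z_0 = 2 is a root, |z_0| = 2.
Divide out the factor (1 - 0.5 z) = (1 - z/z0) (since 1/z0 = 0.5):
  P(z) = (1 - 0.5 z)(1 + (1.2) z + (1.24) z^2)
  [check: z-coef 1.2 - (0.5) = 0.7; z^2-coef 1.24 - (0.5)(1.2) = 0.64; z^3-coef -(0.5)(1.24) = -0.62.]
Remaining roots from the quadratic factor 1 + (1.2) z + (1.24) z^2:
  Set 1 + (1.2) z + (1.24) z^2 = 0, i.e. a z^2 + b z + c = 0 with a = 1.24, b = 1.2, c = 1.
  Discriminant D = b^2 - 4ac = (1.2)^2 - 4*(1.24)*1 = 1.44 - (4.96) = -3.52.
  D < 0, so the roots are the complex-conjugate pair z = (-b +/- i sqrt(-D)) / (2a) = -0.4839 +/- 0.7565i.
  For a conjugate pair |z|^2 = z * conj(z) = (product of roots) = c/a = 1/(1.24) = 0.806452, so |z| = sqrt(0.806452) = 0.898 for both roots.
Moduli of all roots: 2.0000, 0.8980, 0.8980.
All moduli strictly greater than 1? No.
Verdict: Not invertible.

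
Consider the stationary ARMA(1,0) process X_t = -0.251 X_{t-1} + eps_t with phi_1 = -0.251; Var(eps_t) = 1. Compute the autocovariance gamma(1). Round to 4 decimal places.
\gamma(1) = -0.2679

Multiply the model equation by X_{t-k} and take expectations. With theta_0 = psi_0 = 1 and psi_j the MA(infinity) weights, this gives
  gamma(k) - sum_i phi_i gamma(k-i) = c_k,
  c_k = sigma^2 * sum_{j=k..q} theta_j psi_{j-k}   (c_k = 0 for k > q),
using gamma(-m) = gamma(m).
Pure AR (q = 0): c_0 = sigma^2 = 1, c_k = 0 for k >= 1.
Equations for k = 0 and k = 1 (AR order 1):
  gamma(0) = phi_1 gamma(1) + c_0
  gamma(1) = phi_1 gamma(0) + c_1
Substituting the second into the first: gamma(0) (1 - phi_1^2) = c_0 + phi_1 c_1, so
  gamma(0) = c_0 / (1 - phi_1^2) = 1 / (1 - (-0.251)^2) = 1 / 0.936999 = 1.067237.
  gamma(1) = phi_1 gamma(0) = (-0.251)(1.067237) = -0.267876.
Therefore gamma(1) = -0.2679 (to 4 decimal places).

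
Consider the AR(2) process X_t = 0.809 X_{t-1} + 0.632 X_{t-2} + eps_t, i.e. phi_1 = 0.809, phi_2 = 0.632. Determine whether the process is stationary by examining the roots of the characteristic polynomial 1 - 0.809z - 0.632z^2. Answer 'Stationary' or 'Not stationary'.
\text{Not stationary}

The AR(p) characteristic polynomial is P(z) = 1 - 0.809z - 0.632z^2.
Stationarity requires all roots to lie outside the unit circle, i.e. |z| > 1 for every root.
Set 1 + (-0.809) z + (-0.632) z^2 = 0, i.e. a z^2 + b z + c = 0 with a = -0.632, b = -0.809, c = 1.
Discriminant D = b^2 - 4ac = (-0.809)^2 - 4*(-0.632)*1 = 0.654481 - (-2.528) = 3.182481.
D >= 0, so the roots are real: z = (-b +/- sqrt(D)) / (2a) = (0.809 +/- 1.783951) / (-1.264).
  z_1 = (0.809 + 1.783951) / (-1.264) = -2.0514,   |z_1| = 2.0514.
  z_2 = (0.809 - 1.783951) / (-1.264) = 0.7713,   |z_2| = 0.7713.
Moduli of all roots: 2.0514, 0.7713.
All moduli strictly greater than 1? No.
Verdict: Not stationary.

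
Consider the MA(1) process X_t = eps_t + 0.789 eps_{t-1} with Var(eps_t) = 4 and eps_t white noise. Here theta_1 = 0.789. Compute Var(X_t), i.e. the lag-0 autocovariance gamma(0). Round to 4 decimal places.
\gamma(0) = 6.4901

For an MA(q) process X_t = eps_t + sum_i theta_i eps_{t-i} with
Var(eps_t) = sigma^2, the variance is
  gamma(0) = sigma^2 * (1 + sum_i theta_i^2).
  sum_i theta_i^2 = (0.789)^2 = 0.622521.
  gamma(0) = 4 * (1 + 0.622521) = 4 * 1.622521 = 6.490084, which rounds to 6.4901.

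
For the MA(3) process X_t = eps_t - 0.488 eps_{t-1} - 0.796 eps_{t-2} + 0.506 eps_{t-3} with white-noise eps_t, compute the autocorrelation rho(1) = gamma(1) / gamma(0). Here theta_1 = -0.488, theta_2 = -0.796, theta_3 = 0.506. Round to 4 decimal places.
\rho(1) = -0.2361

For an MA(q) process with theta_0 = 1, the autocovariance is
  gamma(k) = sigma^2 * sum_{i=0..q-k} theta_i * theta_{i+k},
and rho(k) = gamma(k) / gamma(0). Sigma^2 cancels.
  numerator   = (1)*(-0.488) + (-0.488)*(-0.796) + (-0.796)*(0.506) = -0.502328.
  denominator = (1)^2 + (-0.488)^2 + (-0.796)^2 + (0.506)^2 = 2.127796.
  rho(1) = -0.502328 / 2.127796 = -0.2361.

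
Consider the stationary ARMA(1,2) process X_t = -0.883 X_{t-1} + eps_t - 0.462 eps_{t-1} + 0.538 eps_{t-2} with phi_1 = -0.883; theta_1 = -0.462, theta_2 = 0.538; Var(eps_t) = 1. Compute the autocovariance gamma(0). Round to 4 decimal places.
\gamma(0) = 16.3254

Multiply the model equation by X_{t-k} and take expectations. With theta_0 = psi_0 = 1 and psi_j the MA(infinity) weights, this gives
  gamma(k) - sum_i phi_i gamma(k-i) = c_k,
  c_k = sigma^2 * sum_{j=k..q} theta_j psi_{j-k}   (c_k = 0 for k > q),
using gamma(-m) = gamma(m).
psi-weights needed (psi_j = theta_j + sum_i phi_i psi_{j-i}):
  psi_1 = theta_1 + phi_1 = -0.462 + (-0.883) = -1.345
  psi_2 = theta_2 + phi_1 psi_1 = 0.538 + (-0.883)(-1.345) = 1.725635
Right-hand sides:
  c_0 = sigma^2 (1 + theta_1 psi_1 + theta_2 psi_2) = 1 * (1 + (-0.462)(-1.345) + (0.538)(1.725635)) = 1 * 2.549782 = 2.549782
  c_1 = sigma^2 (theta_1 + theta_2 psi_1) = 1 * (-0.462 + (0.538)(-1.345)) = -1.18561
  c_2 = sigma^2 theta_2 = 1 * (0.538) = 0.538
Equations for k = 0 and k = 1 (AR order 1):
  gamma(0) = phi_1 gamma(1) + c_0
  gamma(1) = phi_1 gamma(0) + c_1
Substituting the second into the first: gamma(0) (1 - phi_1^2) = c_0 + phi_1 c_1, so
  gamma(0) = (c_0 + phi_1 c_1) / (1 - phi_1^2) = (2.549782 + (-0.883)(-1.18561)) / (1 - (-0.883)^2) = 3.596675 / 0.220311 = 16.325446.
Therefore gamma(0) = 16.3254 (to 4 decimal places).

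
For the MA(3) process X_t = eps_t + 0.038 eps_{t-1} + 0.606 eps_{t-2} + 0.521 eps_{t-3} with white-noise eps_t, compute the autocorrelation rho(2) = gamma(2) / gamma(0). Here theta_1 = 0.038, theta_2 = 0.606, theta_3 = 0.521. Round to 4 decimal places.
\rho(2) = 0.3816

For an MA(q) process with theta_0 = 1, the autocovariance is
  gamma(k) = sigma^2 * sum_{i=0..q-k} theta_i * theta_{i+k},
and rho(k) = gamma(k) / gamma(0). Sigma^2 cancels.
  numerator   = (1)*(0.606) + (0.038)*(0.521) = 0.625798.
  denominator = (1)^2 + (0.038)^2 + (0.606)^2 + (0.521)^2 = 1.640121.
  rho(2) = 0.625798 / 1.640121 = 0.3816.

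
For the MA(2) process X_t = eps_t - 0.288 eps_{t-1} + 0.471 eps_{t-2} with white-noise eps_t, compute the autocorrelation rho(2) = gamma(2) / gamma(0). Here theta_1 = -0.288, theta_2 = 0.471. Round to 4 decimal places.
\rho(2) = 0.3610

For an MA(q) process with theta_0 = 1, the autocovariance is
  gamma(k) = sigma^2 * sum_{i=0..q-k} theta_i * theta_{i+k},
and rho(k) = gamma(k) / gamma(0). Sigma^2 cancels.
  numerator   = (1)*(0.471) = 0.471.
  denominator = (1)^2 + (-0.288)^2 + (0.471)^2 = 1.304785.
  rho(2) = 0.471 / 1.304785 = 0.3610.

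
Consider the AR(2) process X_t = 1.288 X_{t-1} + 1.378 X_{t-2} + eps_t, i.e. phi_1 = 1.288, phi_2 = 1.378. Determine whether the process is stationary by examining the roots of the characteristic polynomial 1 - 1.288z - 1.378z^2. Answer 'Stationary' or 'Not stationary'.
\text{Not stationary}

The AR(p) characteristic polynomial is P(z) = 1 - 1.288z - 1.378z^2.
Stationarity requires all roots to lie outside the unit circle, i.e. |z| > 1 for every root.
Set 1 + (-1.288) z + (-1.378) z^2 = 0, i.e. a z^2 + b z + c = 0 with a = -1.378, b = -1.288, c = 1.
Discriminant D = b^2 - 4ac = (-1.288)^2 - 4*(-1.378)*1 = 1.658944 - (-5.512) = 7.170944.
D >= 0, so the roots are real: z = (-b +/- sqrt(D)) / (2a) = (1.288 +/- 2.677862) / (-2.756).
  z_1 = (1.288 + 2.677862) / (-2.756) = -1.439,   |z_1| = 1.439.
  z_2 = (1.288 - 2.677862) / (-2.756) = 0.5043,   |z_2| = 0.5043.
Moduli of all roots: 1.4390, 0.5043.
All moduli strictly greater than 1? No.
Verdict: Not stationary.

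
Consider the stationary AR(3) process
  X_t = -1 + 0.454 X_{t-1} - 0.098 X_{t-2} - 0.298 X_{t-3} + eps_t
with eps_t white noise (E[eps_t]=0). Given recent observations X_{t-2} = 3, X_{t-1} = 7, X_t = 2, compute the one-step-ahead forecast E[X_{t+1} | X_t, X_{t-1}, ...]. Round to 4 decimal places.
E[X_{t+1} \mid \mathcal F_t] = -1.6720

For an AR(p) model X_t = c + sum_i phi_i X_{t-i} + eps_t, the
one-step-ahead conditional mean is
  E[X_{t+1} | X_t, ...] = c + sum_i phi_i X_{t+1-i}.
Substitute known values:
  E[X_{t+1} | ...] = -1 + (0.454) * (2) + (-0.098) * (7) + (-0.298) * (3)
                   = -1.6720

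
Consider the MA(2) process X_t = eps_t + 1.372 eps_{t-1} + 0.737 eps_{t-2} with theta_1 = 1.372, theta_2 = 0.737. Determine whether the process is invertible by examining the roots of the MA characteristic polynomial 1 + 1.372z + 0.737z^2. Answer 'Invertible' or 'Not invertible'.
\text{Invertible}

The MA(q) characteristic polynomial is P(z) = 1 + 1.372z + 0.737z^2.
Invertibility requires all roots to lie outside the unit circle, i.e. |z| > 1 for every root.
Set 1 + (1.372) z + (0.737) z^2 = 0, i.e. a z^2 + b z + c = 0 with a = 0.737, b = 1.372, c = 1.
Discriminant D = b^2 - 4ac = (1.372)^2 - 4*(0.737)*1 = 1.882384 - (2.948) = -1.065616.
D < 0, so the roots are the complex-conjugate pair z = (-b +/- i sqrt(-D)) / (2a) = -0.9308 +/- 0.7003i.
For a conjugate pair |z|^2 = z * conj(z) = (product of roots) = c/a = 1/(0.737) = 1.356852, so |z| = sqrt(1.356852) = 1.1648 for both roots.
Moduli of all roots: 1.1648, 1.1648.
All moduli strictly greater than 1? Yes.
Verdict: Invertible.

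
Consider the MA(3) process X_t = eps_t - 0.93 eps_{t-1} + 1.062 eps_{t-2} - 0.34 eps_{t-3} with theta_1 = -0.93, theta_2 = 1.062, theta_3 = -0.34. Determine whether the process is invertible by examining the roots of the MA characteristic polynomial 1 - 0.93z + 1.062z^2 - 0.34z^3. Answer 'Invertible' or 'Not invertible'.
\text{Invertible}

The MA(q) characteristic polynomial is P(z) = 1 - 0.93z + 1.062z^2 - 0.34z^3.
Invertibility requires all roots to lie outside the unit circle, i.e. |z| > 1 for every root.
Degree 3: look for a simple real root z0 first, then factor out (1 - z/z0) and solve the remaining quadratic.
Testing z0 = 2.5: P(2.5) = 1 + (-0.93)(2.5) + (1.062)(2.5)^2 + (-0.34)(2.5)^3
  = 1 + (-2.325) + (6.6375) + (-5.3125) = 0.  So z_0 = 2.5 is a root, |z_0| = 2.5.
Divide out the factor (1 - 0.4 z) = (1 - z/z0) (since 1/z0 = 0.4):
  P(z) = (1 - 0.4 z)(1 + (-0.53) z + (0.85) z^2)
  [check: z-coef -0.53 - (0.4) = -0.93; z^2-coef 0.85 - (0.4)(-0.53) = 1.062; z^3-coef -(0.4)(0.85) = -0.34.]
Remaining roots from the quadratic factor 1 + (-0.53) z + (0.85) z^2:
  Set 1 + (-0.53) z + (0.85) z^2 = 0, i.e. a z^2 + b z + c = 0 with a = 0.85, b = -0.53, c = 1.
  Discriminant D = b^2 - 4ac = (-0.53)^2 - 4*(0.85)*1 = 0.2809 - (3.4) = -3.1191.
  D < 0, so the roots are the complex-conjugate pair z = (-b +/- i sqrt(-D)) / (2a) = 0.3118 +/- 1.0389i.
  For a conjugate pair |z|^2 = z * conj(z) = (product of roots) = c/a = 1/(0.85) = 1.176471, so |z| = sqrt(1.176471) = 1.0847 for both roots.
Moduli of all roots: 2.5000, 1.0847, 1.0847.
All moduli strictly greater than 1? Yes.
Verdict: Invertible.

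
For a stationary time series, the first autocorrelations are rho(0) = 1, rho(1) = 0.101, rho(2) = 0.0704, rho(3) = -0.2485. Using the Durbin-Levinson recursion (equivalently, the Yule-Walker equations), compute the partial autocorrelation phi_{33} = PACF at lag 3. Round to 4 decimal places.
\phi_{33} = -0.2650

The PACF at lag k is phi_{kk}, the last component of the solution
to the Yule-Walker system G_k phi = r_k where
  (G_k)_{ij} = rho(|i - j|), (r_k)_i = rho(i), i,j = 1..k.
Equivalently, Durbin-Levinson gives phi_{kk} iteratively:
  phi_{11} = rho(1)
  phi_{kk} = [rho(k) - sum_{j=1..k-1} phi_{k-1,j} rho(k-j)]
            / [1 - sum_{j=1..k-1} phi_{k-1,j} rho(j)],
  phi_{k,j} = phi_{k-1,j} - phi_{kk} phi_{k-1,k-j},  j = 1..k-1.
Step k = 1:
  phi_11 = rho(1) = 0.101.
Step k = 2:
  phi_22 = [rho(2) - phi_11 rho(1)] / [1 - phi_11 rho(1)] = [0.0704 - (0.101)(0.101)] / [1 - (0.101)(0.101)]
         = 0.060199 / 0.989799 = 0.060819.
  Update: phi_21 = phi_11 - phi_22 phi_11 = 0.101 - (0.060819)(0.101) = 0.094857.
Step k = 3:
  phi_33 = [rho(3) - phi_21 rho(2) - phi_22 rho(1)] / [1 - phi_21 rho(1) - phi_22 rho(2)]
    numerator   = -0.2485 - (0.094857)(0.0704) - (0.060819)(0.101) = -0.26132071
    denominator = 1 - (0.094857)(0.101) - (0.060819)(0.0704) = 0.98613773
  phi_33 = -0.26132071 / 0.98613773 = -0.265.
Therefore phi_{33} = -0.2650.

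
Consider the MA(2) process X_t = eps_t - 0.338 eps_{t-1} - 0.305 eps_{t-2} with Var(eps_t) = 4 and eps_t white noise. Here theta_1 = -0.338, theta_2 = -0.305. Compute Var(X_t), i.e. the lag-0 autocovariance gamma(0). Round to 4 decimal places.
\gamma(0) = 4.8291

For an MA(q) process X_t = eps_t + sum_i theta_i eps_{t-i} with
Var(eps_t) = sigma^2, the variance is
  gamma(0) = sigma^2 * (1 + sum_i theta_i^2).
  sum_i theta_i^2 = (-0.338)^2 + (-0.305)^2 = 0.114244 + 0.093025 = 0.207269.
  gamma(0) = 4 * (1 + 0.207269) = 4 * 1.207269 = 4.829076, which rounds to 4.8291.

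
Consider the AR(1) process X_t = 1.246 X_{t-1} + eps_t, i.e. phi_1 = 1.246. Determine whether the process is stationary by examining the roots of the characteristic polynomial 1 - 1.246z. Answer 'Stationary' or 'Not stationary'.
\text{Not stationary}

The AR(p) characteristic polynomial is P(z) = 1 - 1.246z.
Stationarity requires all roots to lie outside the unit circle, i.e. |z| > 1 for every root.
This is linear in z: 1 + (-1.246) z = 0  =>  z = -1/(-1.246) = 0.802568,  |z| = 0.802568.
Moduli of all roots: 0.8026.
All moduli strictly greater than 1? No.
Verdict: Not stationary.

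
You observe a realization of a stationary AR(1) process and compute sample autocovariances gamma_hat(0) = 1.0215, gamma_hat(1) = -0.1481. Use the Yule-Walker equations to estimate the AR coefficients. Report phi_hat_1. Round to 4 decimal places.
\hat\phi_{1} = -0.1450

The Yule-Walker equations for an AR(p) process read, in matrix form,
  Gamma_p phi = r_p,   with   (Gamma_p)_{ij} = gamma(|i - j|),
                       (r_p)_i = gamma(i),   i,j = 1..p.
Substitute the sample gammas (Toeplitz matrix and right-hand side of size 1):
  Gamma_p = [[1.0215]]
  r_p     = [-0.1481]
With p = 1 this is the single equation gamma(0) phi_1 = gamma(1):
  phi_hat_1 = gamma(1) / gamma(0) = -0.1481 / 1.0215 = -0.1450.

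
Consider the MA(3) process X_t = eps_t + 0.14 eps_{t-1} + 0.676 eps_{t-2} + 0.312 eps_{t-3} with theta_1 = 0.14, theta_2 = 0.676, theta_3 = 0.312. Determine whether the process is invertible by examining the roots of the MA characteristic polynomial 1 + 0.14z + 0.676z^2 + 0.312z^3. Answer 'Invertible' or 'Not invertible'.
\text{Invertible}

The MA(q) characteristic polynomial is P(z) = 1 + 0.14z + 0.676z^2 + 0.312z^3.
Invertibility requires all roots to lie outside the unit circle, i.e. |z| > 1 for every root.
Degree 3: look for a simple real root z0 first, then factor out (1 - z/z0) and solve the remaining quadratic.
Testing z0 = -2.5: P(-2.5) = 1 + (0.14)(-2.5) + (0.676)(-2.5)^2 + (0.312)(-2.5)^3
  = 1 + (-0.35) + (4.225) + (-4.875) = 0.  So z_0 = -2.5 is a root, |z_0| = 2.5.
Divide out the factor (1 + 0.4 z) = (1 - z/z0) (since 1/z0 = -0.4):
  P(z) = (1 + 0.4 z)(1 + (-0.26) z + (0.78) z^2)
  [check: z-coef -0.26 - (-0.4) = 0.14; z^2-coef 0.78 - (-0.4)(-0.26) = 0.676; z^3-coef -(-0.4)(0.78) = 0.312.]
Remaining roots from the quadratic factor 1 + (-0.26) z + (0.78) z^2:
  Set 1 + (-0.26) z + (0.78) z^2 = 0, i.e. a z^2 + b z + c = 0 with a = 0.78, b = -0.26, c = 1.
  Discriminant D = b^2 - 4ac = (-0.26)^2 - 4*(0.78)*1 = 0.0676 - (3.12) = -3.0524.
  D < 0, so the roots are the complex-conjugate pair z = (-b +/- i sqrt(-D)) / (2a) = 0.1667 +/- 1.1199i.
  For a conjugate pair |z|^2 = z * conj(z) = (product of roots) = c/a = 1/(0.78) = 1.282051, so |z| = sqrt(1.282051) = 1.1323 for both roots.
Moduli of all roots: 2.5000, 1.1323, 1.1323.
All moduli strictly greater than 1? Yes.
Verdict: Invertible.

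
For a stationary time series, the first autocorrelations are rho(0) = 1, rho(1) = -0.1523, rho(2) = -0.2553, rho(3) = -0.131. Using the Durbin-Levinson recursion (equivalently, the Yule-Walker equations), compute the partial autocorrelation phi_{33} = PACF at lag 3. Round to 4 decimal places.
\phi_{33} = -0.2500

The PACF at lag k is phi_{kk}, the last component of the solution
to the Yule-Walker system G_k phi = r_k where
  (G_k)_{ij} = rho(|i - j|), (r_k)_i = rho(i), i,j = 1..k.
Equivalently, Durbin-Levinson gives phi_{kk} iteratively:
  phi_{11} = rho(1)
  phi_{kk} = [rho(k) - sum_{j=1..k-1} phi_{k-1,j} rho(k-j)]
            / [1 - sum_{j=1..k-1} phi_{k-1,j} rho(j)],
  phi_{k,j} = phi_{k-1,j} - phi_{kk} phi_{k-1,k-j},  j = 1..k-1.
Step k = 1:
  phi_11 = rho(1) = -0.1523.
Step k = 2:
  phi_22 = [rho(2) - phi_11 rho(1)] / [1 - phi_11 rho(1)] = [-0.2553 - (-0.1523)(-0.1523)] / [1 - (-0.1523)(-0.1523)]
         = -0.27849529 / 0.97680471 = -0.285108.
  Update: phi_21 = phi_11 - phi_22 phi_11 = -0.1523 - (-0.285108)(-0.1523) = -0.195722.
Step k = 3:
  phi_33 = [rho(3) - phi_21 rho(2) - phi_22 rho(1)] / [1 - phi_21 rho(1) - phi_22 rho(2)]
    numerator   = -0.131 - (-0.195722)(-0.2553) - (-0.285108)(-0.1523) = -0.22438985
    denominator = 1 - (-0.195722)(-0.1523) - (-0.285108)(-0.2553) = 0.89740335
  phi_33 = -0.22438985 / 0.89740335 = -0.25.
Therefore phi_{33} = -0.2500.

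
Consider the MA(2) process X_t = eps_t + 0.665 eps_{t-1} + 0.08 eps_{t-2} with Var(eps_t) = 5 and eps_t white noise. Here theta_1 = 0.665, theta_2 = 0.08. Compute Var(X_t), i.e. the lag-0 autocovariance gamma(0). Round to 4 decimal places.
\gamma(0) = 7.2431

For an MA(q) process X_t = eps_t + sum_i theta_i eps_{t-i} with
Var(eps_t) = sigma^2, the variance is
  gamma(0) = sigma^2 * (1 + sum_i theta_i^2).
  sum_i theta_i^2 = (0.665)^2 + (0.08)^2 = 0.442225 + 0.0064 = 0.448625.
  gamma(0) = 5 * (1 + 0.448625) = 5 * 1.448625 = 7.243125, which rounds to 7.2431.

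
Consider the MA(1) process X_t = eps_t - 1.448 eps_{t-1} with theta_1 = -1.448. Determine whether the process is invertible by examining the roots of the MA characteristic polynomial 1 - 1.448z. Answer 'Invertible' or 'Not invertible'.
\text{Not invertible}

The MA(q) characteristic polynomial is P(z) = 1 - 1.448z.
Invertibility requires all roots to lie outside the unit circle, i.e. |z| > 1 for every root.
This is linear in z: 1 + (-1.448) z = 0  =>  z = -1/(-1.448) = 0.690608,  |z| = 0.690608.
Moduli of all roots: 0.6906.
All moduli strictly greater than 1? No.
Verdict: Not invertible.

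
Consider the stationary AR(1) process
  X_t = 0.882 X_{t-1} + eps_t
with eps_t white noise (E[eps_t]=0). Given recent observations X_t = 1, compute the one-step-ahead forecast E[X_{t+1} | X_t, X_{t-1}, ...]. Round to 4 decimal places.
E[X_{t+1} \mid \mathcal F_t] = 0.8820

For an AR(p) model X_t = c + sum_i phi_i X_{t-i} + eps_t, the
one-step-ahead conditional mean is
  E[X_{t+1} | X_t, ...] = c + sum_i phi_i X_{t+1-i}.
Substitute known values:
  E[X_{t+1} | ...] = (0.882) * (1)
                   = 0.8820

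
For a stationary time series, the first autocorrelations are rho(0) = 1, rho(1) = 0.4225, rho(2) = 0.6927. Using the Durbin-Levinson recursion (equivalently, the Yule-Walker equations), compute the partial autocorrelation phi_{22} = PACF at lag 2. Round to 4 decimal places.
\phi_{22} = 0.6259

The PACF at lag k is phi_{kk}, the last component of the solution
to the Yule-Walker system G_k phi = r_k where
  (G_k)_{ij} = rho(|i - j|), (r_k)_i = rho(i), i,j = 1..k.
Equivalently, Durbin-Levinson gives phi_{kk} iteratively:
  phi_{11} = rho(1)
  phi_{kk} = [rho(k) - sum_{j=1..k-1} phi_{k-1,j} rho(k-j)]
            / [1 - sum_{j=1..k-1} phi_{k-1,j} rho(j)],
  phi_{k,j} = phi_{k-1,j} - phi_{kk} phi_{k-1,k-j},  j = 1..k-1.
Step k = 1:
  phi_11 = rho(1) = 0.4225.
Step k = 2:
  phi_22 = [rho(2) - phi_11 rho(1)] / [1 - phi_11 rho(1)] = [0.6927 - (0.4225)(0.4225)] / [1 - (0.4225)(0.4225)]
         = 0.51419375 / 0.82149375 = 0.6259.
Therefore phi_{22} = 0.6259.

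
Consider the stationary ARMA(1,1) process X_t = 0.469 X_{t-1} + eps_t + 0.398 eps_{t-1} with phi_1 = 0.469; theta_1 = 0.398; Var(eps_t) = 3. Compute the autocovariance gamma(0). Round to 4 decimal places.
\gamma(0) = 5.8910

Multiply the model equation by X_{t-k} and take expectations. With theta_0 = psi_0 = 1 and psi_j the MA(infinity) weights, this gives
  gamma(k) - sum_i phi_i gamma(k-i) = c_k,
  c_k = sigma^2 * sum_{j=k..q} theta_j psi_{j-k}   (c_k = 0 for k > q),
using gamma(-m) = gamma(m).
psi-weights needed (psi_j = theta_j + sum_i phi_i psi_{j-i}):
  psi_1 = theta_1 + phi_1 = 0.398 + (0.469) = 0.867
Right-hand sides:
  c_0 = sigma^2 (1 + theta_1 psi_1) = 3 * (1 + (0.398)(0.867)) = 3 * 1.345066 = 4.035198
  c_1 = sigma^2 theta_1 = 3 * (0.398) = 1.194
  c_2 = 0
Equations for k = 0 and k = 1 (AR order 1):
  gamma(0) = phi_1 gamma(1) + c_0
  gamma(1) = phi_1 gamma(0) + c_1
Substituting the second into the first: gamma(0) (1 - phi_1^2) = c_0 + phi_1 c_1, so
  gamma(0) = (c_0 + phi_1 c_1) / (1 - phi_1^2) = (4.035198 + (0.469)(1.194)) / (1 - (0.469)^2) = 4.595184 / 0.780039 = 5.890967.
Therefore gamma(0) = 5.8910 (to 4 decimal places).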